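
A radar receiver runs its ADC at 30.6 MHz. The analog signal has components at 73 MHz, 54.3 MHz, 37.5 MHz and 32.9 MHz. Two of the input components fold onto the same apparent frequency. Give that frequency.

6.9 MHz

fs/2 = 15.3 MHz.
73 MHz mod fs = 11.8 MHz.
11.8 MHz ≤ fs/2 = 15.3 MHz, appears at 11.8 MHz.
54.3 MHz mod fs = 23.7 MHz.
23.7 MHz > fs/2 = 15.3 MHz, folds to fs − 23.7 MHz = 6.9 MHz.
37.5 MHz mod fs = 6.9 MHz.
6.9 MHz ≤ fs/2 = 15.3 MHz, appears at 6.9 MHz.
32.9 MHz mod fs = 2.3 MHz.
2.3 MHz ≤ fs/2 = 15.3 MHz, appears at 2.3 MHz.
37.5 MHz and 54.3 MHz both map to 6.9 MHz.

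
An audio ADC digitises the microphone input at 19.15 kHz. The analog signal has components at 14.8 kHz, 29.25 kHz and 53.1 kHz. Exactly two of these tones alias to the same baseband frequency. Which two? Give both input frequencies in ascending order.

fs/2 = 9.575 kHz.
14.8 kHz > fs/2 = 9.575 kHz, folds to fs − 14.8 kHz = 4.35 kHz.
29.25 kHz mod fs = 10.1 kHz.
10.1 kHz > fs/2 = 9.575 kHz, folds to fs − 10.1 kHz = 9.05 kHz.
53.1 kHz mod fs = 14.8 kHz.
14.8 kHz > fs/2 = 9.575 kHz, folds to fs − 14.8 kHz = 4.35 kHz.
14.8 kHz and 53.1 kHz both map to 4.35 kHz.

14.8 kHz, 53.1 kHz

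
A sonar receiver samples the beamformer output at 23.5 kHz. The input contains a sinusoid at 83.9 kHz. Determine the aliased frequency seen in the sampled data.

10.1 kHz

83.9 kHz mod fs = 13.4 kHz.
13.4 kHz > fs/2 = 11.75 kHz, folds to fs − 13.4 kHz = 10.1 kHz.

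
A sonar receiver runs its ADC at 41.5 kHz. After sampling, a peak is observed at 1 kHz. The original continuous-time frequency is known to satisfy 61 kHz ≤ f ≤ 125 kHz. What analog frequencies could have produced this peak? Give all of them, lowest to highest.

82 kHz, 84 kHz, 123.5 kHz

Frequencies that alias to 1 kHz are k·fs ± 1 kHz for integer k ≥ 0.
k=0: 1 kHz.
k=1: 40.5 kHz, 42.5 kHz.
k=2: 82 kHz, 84 kHz.
k=3: 123.5 kHz, 125.5 kHz.
k=4: 165 kHz, 167 kHz.
Within [61 kHz, 125 kHz]: 82 kHz, 84 kHz, 123.5 kHz.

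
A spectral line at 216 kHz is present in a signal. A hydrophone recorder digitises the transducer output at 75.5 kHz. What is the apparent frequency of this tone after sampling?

10.5 kHz

216 kHz mod fs = 65 kHz.
65 kHz > fs/2 = 37.75 kHz, folds to fs − 65 kHz = 10.5 kHz.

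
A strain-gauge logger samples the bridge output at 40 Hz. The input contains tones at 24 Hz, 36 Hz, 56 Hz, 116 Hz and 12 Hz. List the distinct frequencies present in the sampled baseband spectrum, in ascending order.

4 Hz, 12 Hz, 16 Hz

fs/2 = 20 Hz.
24 Hz > fs/2 = 20 Hz, folds to fs − 24 Hz = 16 Hz.
36 Hz > fs/2 = 20 Hz, folds to fs − 36 Hz = 4 Hz.
56 Hz mod fs = 16 Hz.
16 Hz ≤ fs/2 = 20 Hz, appears at 16 Hz.
116 Hz mod fs = 36 Hz.
36 Hz > fs/2 = 20 Hz, folds to fs − 36 Hz = 4 Hz.
12 Hz ≤ fs/2 = 20 Hz, passes unchanged.
Distinct values: {4 Hz, 12 Hz, 16 Hz}.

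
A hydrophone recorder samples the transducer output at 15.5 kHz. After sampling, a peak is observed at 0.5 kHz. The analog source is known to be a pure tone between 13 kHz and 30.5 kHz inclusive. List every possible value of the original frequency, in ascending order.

Frequencies that alias to 0.5 kHz are k·fs ± 0.5 kHz for integer k ≥ 0.
k=0: 0.5 kHz.
k=1: 15 kHz, 16 kHz.
k=2: 30.5 kHz, 31.5 kHz.
k=3: 46 kHz, 47 kHz.
Within [13 kHz, 30.5 kHz]: 15 kHz, 16 kHz, 30.5 kHz.

15 kHz, 16 kHz, 30.5 kHz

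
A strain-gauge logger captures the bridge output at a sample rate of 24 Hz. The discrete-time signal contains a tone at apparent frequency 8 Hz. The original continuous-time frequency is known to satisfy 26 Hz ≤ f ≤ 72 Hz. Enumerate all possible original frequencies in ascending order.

Frequencies that alias to 8 Hz are k·fs ± 8 Hz for integer k ≥ 0.
k=0: 8 Hz.
k=1: 16 Hz, 32 Hz.
k=2: 40 Hz, 56 Hz.
k=3: 64 Hz, 80 Hz.
k=4: 88 Hz, 104 Hz.
Within [26 Hz, 72 Hz]: 32 Hz, 40 Hz, 56 Hz, 64 Hz.

32 Hz, 40 Hz, 56 Hz, 64 Hz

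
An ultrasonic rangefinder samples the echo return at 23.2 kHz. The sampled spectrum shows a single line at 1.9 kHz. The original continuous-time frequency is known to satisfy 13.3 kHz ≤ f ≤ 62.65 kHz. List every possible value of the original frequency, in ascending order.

21.3 kHz, 25.1 kHz, 44.5 kHz, 48.3 kHz

Frequencies that alias to 1.9 kHz are k·fs ± 1.9 kHz for integer k ≥ 0.
k=0: 1.9 kHz.
k=1: 21.3 kHz, 25.1 kHz.
k=2: 44.5 kHz, 48.3 kHz.
k=3: 67.7 kHz, 71.5 kHz.
Within [13.3 kHz, 62.65 kHz]: 21.3 kHz, 25.1 kHz, 44.5 kHz, 48.3 kHz.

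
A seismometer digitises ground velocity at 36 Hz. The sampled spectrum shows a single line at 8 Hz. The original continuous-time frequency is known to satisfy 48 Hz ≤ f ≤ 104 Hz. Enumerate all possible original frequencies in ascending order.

64 Hz, 80 Hz, 100 Hz

Frequencies that alias to 8 Hz are k·fs ± 8 Hz for integer k ≥ 0.
k=0: 8 Hz.
k=1: 28 Hz, 44 Hz.
k=2: 64 Hz, 80 Hz.
k=3: 100 Hz, 116 Hz.
k=4: 136 Hz, 152 Hz.
Within [48 Hz, 104 Hz]: 64 Hz, 80 Hz, 100 Hz.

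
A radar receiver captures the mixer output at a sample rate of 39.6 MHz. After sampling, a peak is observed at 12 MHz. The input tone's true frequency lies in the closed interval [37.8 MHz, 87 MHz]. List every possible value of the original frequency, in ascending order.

Frequencies that alias to 12 MHz are k·fs ± 12 MHz for integer k ≥ 0.
k=0: 12 MHz.
k=1: 27.6 MHz, 51.6 MHz.
k=2: 67.2 MHz, 91.2 MHz.
k=3: 106.8 MHz, 130.8 MHz.
Within [37.8 MHz, 87 MHz]: 51.6 MHz, 67.2 MHz.

51.6 MHz, 67.2 MHz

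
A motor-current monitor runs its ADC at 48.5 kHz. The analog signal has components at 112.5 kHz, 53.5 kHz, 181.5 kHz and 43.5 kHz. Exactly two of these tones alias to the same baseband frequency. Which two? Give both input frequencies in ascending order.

fs/2 = 24.25 kHz.
112.5 kHz mod fs = 15.5 kHz.
15.5 kHz ≤ fs/2 = 24.25 kHz, appears at 15.5 kHz.
53.5 kHz mod fs = 5 kHz.
5 kHz ≤ fs/2 = 24.25 kHz, appears at 5 kHz.
181.5 kHz mod fs = 36 kHz.
36 kHz > fs/2 = 24.25 kHz, folds to fs − 36 kHz = 12.5 kHz.
43.5 kHz > fs/2 = 24.25 kHz, folds to fs − 43.5 kHz = 5 kHz.
43.5 kHz and 53.5 kHz both map to 5 kHz.

43.5 kHz, 53.5 kHz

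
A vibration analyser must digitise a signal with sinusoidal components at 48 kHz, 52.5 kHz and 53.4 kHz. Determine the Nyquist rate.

106.8 kHz

Highest-frequency component: 53.4 kHz.
Nyquist rate = 2 × 53.4 kHz = 106.8 kHz.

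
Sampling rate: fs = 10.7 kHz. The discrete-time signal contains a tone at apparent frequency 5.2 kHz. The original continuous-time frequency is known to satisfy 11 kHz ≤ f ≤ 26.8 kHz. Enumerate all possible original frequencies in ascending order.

15.9 kHz, 16.2 kHz, 26.6 kHz

Frequencies that alias to 5.2 kHz are k·fs ± 5.2 kHz for integer k ≥ 0.
k=0: 5.2 kHz.
k=1: 5.5 kHz, 15.9 kHz.
k=2: 16.2 kHz, 26.6 kHz.
k=3: 26.9 kHz, 37.3 kHz.
Within [11 kHz, 26.8 kHz]: 15.9 kHz, 16.2 kHz, 26.6 kHz.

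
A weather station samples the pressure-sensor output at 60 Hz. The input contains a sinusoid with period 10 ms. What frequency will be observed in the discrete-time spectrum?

T = 10 ms → f = 1/T = 100 Hz.
100 Hz mod fs = 40 Hz.
40 Hz > fs/2 = 30 Hz, folds to fs − 40 Hz = 20 Hz.

20 Hz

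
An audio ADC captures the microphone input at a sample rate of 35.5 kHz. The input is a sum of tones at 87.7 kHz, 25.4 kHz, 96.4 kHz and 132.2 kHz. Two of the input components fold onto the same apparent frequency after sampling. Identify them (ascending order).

fs/2 = 17.75 kHz.
87.7 kHz mod fs = 16.7 kHz.
16.7 kHz ≤ fs/2 = 17.75 kHz, appears at 16.7 kHz.
25.4 kHz > fs/2 = 17.75 kHz, folds to fs − 25.4 kHz = 10.1 kHz.
96.4 kHz mod fs = 25.4 kHz.
25.4 kHz > fs/2 = 17.75 kHz, folds to fs − 25.4 kHz = 10.1 kHz.
132.2 kHz mod fs = 25.7 kHz.
25.7 kHz > fs/2 = 17.75 kHz, folds to fs − 25.7 kHz = 9.8 kHz.
25.4 kHz and 96.4 kHz both map to 10.1 kHz.

25.4 kHz, 96.4 kHz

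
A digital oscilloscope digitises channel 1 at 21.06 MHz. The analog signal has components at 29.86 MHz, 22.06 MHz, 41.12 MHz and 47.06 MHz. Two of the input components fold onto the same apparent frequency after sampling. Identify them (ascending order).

fs/2 = 10.53 MHz.
29.86 MHz mod fs = 8.8 MHz.
8.8 MHz ≤ fs/2 = 10.53 MHz, appears at 8.8 MHz.
22.06 MHz mod fs = 1 MHz.
1 MHz ≤ fs/2 = 10.53 MHz, appears at 1 MHz.
41.12 MHz mod fs = 20.06 MHz.
20.06 MHz > fs/2 = 10.53 MHz, folds to fs − 20.06 MHz = 1 MHz.
47.06 MHz mod fs = 4.94 MHz.
4.94 MHz ≤ fs/2 = 10.53 MHz, appears at 4.94 MHz.
22.06 MHz and 41.12 MHz both map to 1 MHz.

22.06 MHz, 41.12 MHz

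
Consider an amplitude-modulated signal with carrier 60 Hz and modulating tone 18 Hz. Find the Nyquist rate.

AM sidebands sit at fc ± fm = 42 Hz and 78 Hz.
Highest-frequency component: 78 Hz.
Nyquist rate = 2 × 78 Hz = 156 Hz.

156 Hz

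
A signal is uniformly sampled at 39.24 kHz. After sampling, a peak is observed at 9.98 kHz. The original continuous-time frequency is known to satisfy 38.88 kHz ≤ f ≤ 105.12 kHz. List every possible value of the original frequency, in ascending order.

49.22 kHz, 68.5 kHz, 88.46 kHz

Frequencies that alias to 9.98 kHz are k·fs ± 9.98 kHz for integer k ≥ 0.
k=0: 9.98 kHz.
k=1: 29.26 kHz, 49.22 kHz.
k=2: 68.5 kHz, 88.46 kHz.
k=3: 107.74 kHz, 127.7 kHz.
Within [38.88 kHz, 105.12 kHz]: 49.22 kHz, 68.5 kHz, 88.46 kHz.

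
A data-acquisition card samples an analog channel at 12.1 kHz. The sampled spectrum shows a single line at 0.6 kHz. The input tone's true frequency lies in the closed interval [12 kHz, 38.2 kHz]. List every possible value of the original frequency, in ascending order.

Frequencies that alias to 0.6 kHz are k·fs ± 0.6 kHz for integer k ≥ 0.
k=0: 0.6 kHz.
k=1: 11.5 kHz, 12.7 kHz.
k=2: 23.6 kHz, 24.8 kHz.
k=3: 35.7 kHz, 36.9 kHz.
k=4: 47.8 kHz, 49 kHz.
Within [12 kHz, 38.2 kHz]: 12.7 kHz, 23.6 kHz, 24.8 kHz, 35.7 kHz, 36.9 kHz.

12.7 kHz, 23.6 kHz, 24.8 kHz, 35.7 kHz, 36.9 kHz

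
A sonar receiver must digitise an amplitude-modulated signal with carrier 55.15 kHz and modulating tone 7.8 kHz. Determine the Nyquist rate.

125.9 kHz

AM sidebands sit at fc ± fm = 47.35 kHz and 62.95 kHz.
Highest-frequency component: 62.95 kHz.
Nyquist rate = 2 × 62.95 kHz = 125.9 kHz.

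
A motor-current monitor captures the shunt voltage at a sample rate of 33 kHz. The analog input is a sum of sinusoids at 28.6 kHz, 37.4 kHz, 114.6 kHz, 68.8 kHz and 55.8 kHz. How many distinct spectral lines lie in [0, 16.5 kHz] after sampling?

fs/2 = 16.5 kHz.
28.6 kHz > fs/2 = 16.5 kHz, folds to fs − 28.6 kHz = 4.4 kHz.
37.4 kHz mod fs = 4.4 kHz.
4.4 kHz ≤ fs/2 = 16.5 kHz, appears at 4.4 kHz.
114.6 kHz mod fs = 15.6 kHz.
15.6 kHz ≤ fs/2 = 16.5 kHz, appears at 15.6 kHz.
68.8 kHz mod fs = 2.8 kHz.
2.8 kHz ≤ fs/2 = 16.5 kHz, appears at 2.8 kHz.
55.8 kHz mod fs = 22.8 kHz.
22.8 kHz > fs/2 = 16.5 kHz, folds to fs − 22.8 kHz = 10.2 kHz.
Distinct values: {2.8 kHz, 4.4 kHz, 10.2 kHz, 15.6 kHz} → 4.

4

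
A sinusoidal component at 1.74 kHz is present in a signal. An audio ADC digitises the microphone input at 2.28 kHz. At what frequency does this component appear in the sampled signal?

1.74 kHz > fs/2 = 1.14 kHz, folds to fs − 1.74 kHz = 0.54 kHz.

0.54 kHz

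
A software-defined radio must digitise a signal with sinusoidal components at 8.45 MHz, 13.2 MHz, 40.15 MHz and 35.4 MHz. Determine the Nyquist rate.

80.3 MHz

Highest-frequency component: 40.15 MHz.
Nyquist rate = 2 × 40.15 MHz = 80.3 MHz.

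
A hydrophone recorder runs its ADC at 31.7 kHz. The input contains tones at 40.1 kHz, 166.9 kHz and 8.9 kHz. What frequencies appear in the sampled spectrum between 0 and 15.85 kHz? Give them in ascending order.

8.4 kHz, 8.9 kHz

fs/2 = 15.85 kHz.
40.1 kHz mod fs = 8.4 kHz.
8.4 kHz ≤ fs/2 = 15.85 kHz, appears at 8.4 kHz.
166.9 kHz mod fs = 8.4 kHz.
8.4 kHz ≤ fs/2 = 15.85 kHz, appears at 8.4 kHz.
8.9 kHz ≤ fs/2 = 15.85 kHz, passes unchanged.
Distinct values: {8.4 kHz, 8.9 kHz}.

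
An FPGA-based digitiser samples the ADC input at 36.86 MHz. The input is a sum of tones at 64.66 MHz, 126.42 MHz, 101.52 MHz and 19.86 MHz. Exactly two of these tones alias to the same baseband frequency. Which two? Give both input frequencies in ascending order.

fs/2 = 18.43 MHz.
64.66 MHz mod fs = 27.8 MHz.
27.8 MHz > fs/2 = 18.43 MHz, folds to fs − 27.8 MHz = 9.06 MHz.
126.42 MHz mod fs = 15.84 MHz.
15.84 MHz ≤ fs/2 = 18.43 MHz, appears at 15.84 MHz.
101.52 MHz mod fs = 27.8 MHz.
27.8 MHz > fs/2 = 18.43 MHz, folds to fs − 27.8 MHz = 9.06 MHz.
19.86 MHz > fs/2 = 18.43 MHz, folds to fs − 19.86 MHz = 17 MHz.
64.66 MHz and 101.52 MHz both map to 9.06 MHz.

64.66 MHz, 101.52 MHz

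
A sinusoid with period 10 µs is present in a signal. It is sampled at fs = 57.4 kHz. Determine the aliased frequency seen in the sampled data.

T = 10 µs → f = 1/T = 100 kHz.
100 kHz mod fs = 42.6 kHz.
42.6 kHz > fs/2 = 28.7 kHz, folds to fs − 42.6 kHz = 14.8 kHz.

14.8 kHz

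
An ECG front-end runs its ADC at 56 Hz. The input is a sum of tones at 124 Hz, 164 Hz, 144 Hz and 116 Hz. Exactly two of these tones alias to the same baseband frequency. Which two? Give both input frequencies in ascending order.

fs/2 = 28 Hz.
124 Hz mod fs = 12 Hz.
12 Hz ≤ fs/2 = 28 Hz, appears at 12 Hz.
164 Hz mod fs = 52 Hz.
52 Hz > fs/2 = 28 Hz, folds to fs − 52 Hz = 4 Hz.
144 Hz mod fs = 32 Hz.
32 Hz > fs/2 = 28 Hz, folds to fs − 32 Hz = 24 Hz.
116 Hz mod fs = 4 Hz.
4 Hz ≤ fs/2 = 28 Hz, appears at 4 Hz.
116 Hz and 164 Hz both map to 4 Hz.

116 Hz, 164 Hz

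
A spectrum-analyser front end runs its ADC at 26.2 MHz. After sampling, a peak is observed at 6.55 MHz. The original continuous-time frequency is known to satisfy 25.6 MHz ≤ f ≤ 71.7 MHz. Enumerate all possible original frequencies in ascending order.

Frequencies that alias to 6.55 MHz are k·fs ± 6.55 MHz for integer k ≥ 0.
k=0: 6.55 MHz.
k=1: 19.65 MHz, 32.75 MHz.
k=2: 45.85 MHz, 58.95 MHz.
k=3: 72.05 MHz, 85.15 MHz.
Within [25.6 MHz, 71.7 MHz]: 32.75 MHz, 45.85 MHz, 58.95 MHz.

32.75 MHz, 45.85 MHz, 58.95 MHz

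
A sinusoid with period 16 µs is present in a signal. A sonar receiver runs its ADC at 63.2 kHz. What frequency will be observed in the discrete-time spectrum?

0.7 kHz

T = 16 µs → f = 1/T = 62.5 kHz.
62.5 kHz > fs/2 = 31.6 kHz, folds to fs − 62.5 kHz = 0.7 kHz.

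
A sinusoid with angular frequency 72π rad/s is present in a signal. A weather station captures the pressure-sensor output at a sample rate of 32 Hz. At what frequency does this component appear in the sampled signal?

4 Hz

ω = 72π rad/s → f = ω/(2π) = 36 Hz.
36 Hz mod fs = 4 Hz.
4 Hz ≤ fs/2 = 16 Hz, appears at 4 Hz.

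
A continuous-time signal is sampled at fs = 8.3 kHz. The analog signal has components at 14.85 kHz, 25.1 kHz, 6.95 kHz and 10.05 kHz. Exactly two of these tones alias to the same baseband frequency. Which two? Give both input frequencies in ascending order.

10.05 kHz, 14.85 kHz

fs/2 = 4.15 kHz.
14.85 kHz mod fs = 6.55 kHz.
6.55 kHz > fs/2 = 4.15 kHz, folds to fs − 6.55 kHz = 1.75 kHz.
25.1 kHz mod fs = 0.2 kHz.
0.2 kHz ≤ fs/2 = 4.15 kHz, appears at 0.2 kHz.
6.95 kHz > fs/2 = 4.15 kHz, folds to fs − 6.95 kHz = 1.35 kHz.
10.05 kHz mod fs = 1.75 kHz.
1.75 kHz ≤ fs/2 = 4.15 kHz, appears at 1.75 kHz.
10.05 kHz and 14.85 kHz both map to 1.75 kHz.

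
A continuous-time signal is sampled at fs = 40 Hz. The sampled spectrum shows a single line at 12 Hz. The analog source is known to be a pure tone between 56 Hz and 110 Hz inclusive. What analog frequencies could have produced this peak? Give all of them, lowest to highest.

Frequencies that alias to 12 Hz are k·fs ± 12 Hz for integer k ≥ 0.
k=0: 12 Hz.
k=1: 28 Hz, 52 Hz.
k=2: 68 Hz, 92 Hz.
k=3: 108 Hz, 132 Hz.
k=4: 148 Hz, 172 Hz.
Within [56 Hz, 110 Hz]: 68 Hz, 92 Hz, 108 Hz.

68 Hz, 92 Hz, 108 Hz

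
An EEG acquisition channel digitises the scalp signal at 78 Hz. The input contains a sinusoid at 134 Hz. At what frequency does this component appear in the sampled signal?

22 Hz

134 Hz mod fs = 56 Hz.
56 Hz > fs/2 = 39 Hz, folds to fs − 56 Hz = 22 Hz.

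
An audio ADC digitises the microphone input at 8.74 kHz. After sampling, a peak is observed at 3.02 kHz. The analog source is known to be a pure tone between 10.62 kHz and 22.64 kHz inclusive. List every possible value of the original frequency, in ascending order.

11.76 kHz, 14.46 kHz, 20.5 kHz

Frequencies that alias to 3.02 kHz are k·fs ± 3.02 kHz for integer k ≥ 0.
k=0: 3.02 kHz.
k=1: 5.72 kHz, 11.76 kHz.
k=2: 14.46 kHz, 20.5 kHz.
k=3: 23.2 kHz, 29.24 kHz.
Within [10.62 kHz, 22.64 kHz]: 11.76 kHz, 14.46 kHz, 20.5 kHz.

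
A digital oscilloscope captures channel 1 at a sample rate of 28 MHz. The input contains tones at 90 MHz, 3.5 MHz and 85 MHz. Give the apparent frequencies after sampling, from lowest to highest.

1 MHz, 3.5 MHz, 6 MHz

fs/2 = 14 MHz.
90 MHz mod fs = 6 MHz.
6 MHz ≤ fs/2 = 14 MHz, appears at 6 MHz.
3.5 MHz ≤ fs/2 = 14 MHz, passes unchanged.
85 MHz mod fs = 1 MHz.
1 MHz ≤ fs/2 = 14 MHz, appears at 1 MHz.
Distinct values: {1 MHz, 3.5 MHz, 6 MHz}.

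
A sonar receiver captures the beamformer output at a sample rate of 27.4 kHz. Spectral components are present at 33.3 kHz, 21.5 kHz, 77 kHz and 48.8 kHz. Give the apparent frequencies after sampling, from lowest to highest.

5.2 kHz, 5.9 kHz, 6 kHz

fs/2 = 13.7 kHz.
33.3 kHz mod fs = 5.9 kHz.
5.9 kHz ≤ fs/2 = 13.7 kHz, appears at 5.9 kHz.
21.5 kHz > fs/2 = 13.7 kHz, folds to fs − 21.5 kHz = 5.9 kHz.
77 kHz mod fs = 22.2 kHz.
22.2 kHz > fs/2 = 13.7 kHz, folds to fs − 22.2 kHz = 5.2 kHz.
48.8 kHz mod fs = 21.4 kHz.
21.4 kHz > fs/2 = 13.7 kHz, folds to fs − 21.4 kHz = 6 kHz.
Distinct values: {5.2 kHz, 5.9 kHz, 6 kHz}.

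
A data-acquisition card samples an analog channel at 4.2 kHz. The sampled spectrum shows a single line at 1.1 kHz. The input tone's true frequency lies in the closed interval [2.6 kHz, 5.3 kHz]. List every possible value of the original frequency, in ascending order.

3.1 kHz, 5.3 kHz

Frequencies that alias to 1.1 kHz are k·fs ± 1.1 kHz for integer k ≥ 0.
k=0: 1.1 kHz.
k=1: 3.1 kHz, 5.3 kHz.
k=2: 7.3 kHz, 9.5 kHz.
Within [2.6 kHz, 5.3 kHz]: 3.1 kHz, 5.3 kHz.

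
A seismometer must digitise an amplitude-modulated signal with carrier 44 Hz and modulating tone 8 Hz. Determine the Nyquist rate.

AM sidebands sit at fc ± fm = 36 Hz and 52 Hz.
Highest-frequency component: 52 Hz.
Nyquist rate = 2 × 52 Hz = 104 Hz.

104 Hz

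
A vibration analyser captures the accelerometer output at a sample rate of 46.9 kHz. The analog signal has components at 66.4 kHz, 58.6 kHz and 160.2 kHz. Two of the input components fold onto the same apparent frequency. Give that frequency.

19.5 kHz

fs/2 = 23.45 kHz.
66.4 kHz mod fs = 19.5 kHz.
19.5 kHz ≤ fs/2 = 23.45 kHz, appears at 19.5 kHz.
58.6 kHz mod fs = 11.7 kHz.
11.7 kHz ≤ fs/2 = 23.45 kHz, appears at 11.7 kHz.
160.2 kHz mod fs = 19.5 kHz.
19.5 kHz ≤ fs/2 = 23.45 kHz, appears at 19.5 kHz.
66.4 kHz and 160.2 kHz both map to 19.5 kHz.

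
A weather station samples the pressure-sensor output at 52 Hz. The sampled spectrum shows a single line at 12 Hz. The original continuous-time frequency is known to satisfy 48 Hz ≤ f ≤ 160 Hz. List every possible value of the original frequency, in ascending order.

64 Hz, 92 Hz, 116 Hz, 144 Hz

Frequencies that alias to 12 Hz are k·fs ± 12 Hz for integer k ≥ 0.
k=0: 12 Hz.
k=1: 40 Hz, 64 Hz.
k=2: 92 Hz, 116 Hz.
k=3: 144 Hz, 168 Hz.
k=4: 196 Hz, 220 Hz.
Within [48 Hz, 160 Hz]: 64 Hz, 92 Hz, 116 Hz, 144 Hz.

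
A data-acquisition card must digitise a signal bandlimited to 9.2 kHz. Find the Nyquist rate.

18.4 kHz

Nyquist rate = 2 × 9.2 kHz = 18.4 kHz.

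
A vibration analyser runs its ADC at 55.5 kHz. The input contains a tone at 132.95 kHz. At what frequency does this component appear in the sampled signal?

21.95 kHz

132.95 kHz mod fs = 21.95 kHz.
21.95 kHz ≤ fs/2 = 27.75 kHz, appears at 21.95 kHz.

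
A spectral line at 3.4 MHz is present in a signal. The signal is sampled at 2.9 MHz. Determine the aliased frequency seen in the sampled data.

0.5 MHz

3.4 MHz mod fs = 0.5 MHz.
0.5 MHz ≤ fs/2 = 1.45 MHz, appears at 0.5 MHz.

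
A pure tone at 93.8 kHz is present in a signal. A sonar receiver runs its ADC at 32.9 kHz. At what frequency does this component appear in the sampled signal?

4.9 kHz

93.8 kHz mod fs = 28 kHz.
28 kHz > fs/2 = 16.45 kHz, folds to fs − 28 kHz = 4.9 kHz.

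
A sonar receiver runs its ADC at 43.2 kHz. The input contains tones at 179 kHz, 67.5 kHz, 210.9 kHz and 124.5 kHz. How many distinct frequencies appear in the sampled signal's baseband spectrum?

3

fs/2 = 21.6 kHz.
179 kHz mod fs = 6.2 kHz.
6.2 kHz ≤ fs/2 = 21.6 kHz, appears at 6.2 kHz.
67.5 kHz mod fs = 24.3 kHz.
24.3 kHz > fs/2 = 21.6 kHz, folds to fs − 24.3 kHz = 18.9 kHz.
210.9 kHz mod fs = 38.1 kHz.
38.1 kHz > fs/2 = 21.6 kHz, folds to fs − 38.1 kHz = 5.1 kHz.
124.5 kHz mod fs = 38.1 kHz.
38.1 kHz > fs/2 = 21.6 kHz, folds to fs − 38.1 kHz = 5.1 kHz.
Distinct values: {5.1 kHz, 6.2 kHz, 18.9 kHz} → 3.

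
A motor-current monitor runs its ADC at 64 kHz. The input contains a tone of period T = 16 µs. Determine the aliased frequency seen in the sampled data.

T = 16 µs → f = 1/T = 62.5 kHz.
62.5 kHz > fs/2 = 32 kHz, folds to fs − 62.5 kHz = 1.5 kHz.

1.5 kHz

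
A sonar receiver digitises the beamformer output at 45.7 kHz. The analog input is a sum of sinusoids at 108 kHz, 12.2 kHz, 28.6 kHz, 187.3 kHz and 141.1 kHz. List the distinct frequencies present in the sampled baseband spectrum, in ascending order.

4 kHz, 4.5 kHz, 12.2 kHz, 16.6 kHz, 17.1 kHz

fs/2 = 22.85 kHz.
108 kHz mod fs = 16.6 kHz.
16.6 kHz ≤ fs/2 = 22.85 kHz, appears at 16.6 kHz.
12.2 kHz ≤ fs/2 = 22.85 kHz, passes unchanged.
28.6 kHz > fs/2 = 22.85 kHz, folds to fs − 28.6 kHz = 17.1 kHz.
187.3 kHz mod fs = 4.5 kHz.
4.5 kHz ≤ fs/2 = 22.85 kHz, appears at 4.5 kHz.
141.1 kHz mod fs = 4 kHz.
4 kHz ≤ fs/2 = 22.85 kHz, appears at 4 kHz.
Distinct values: {4 kHz, 4.5 kHz, 12.2 kHz, 16.6 kHz, 17.1 kHz}.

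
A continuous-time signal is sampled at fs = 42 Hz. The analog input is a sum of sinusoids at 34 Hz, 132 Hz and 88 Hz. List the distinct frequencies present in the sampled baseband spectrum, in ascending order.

fs/2 = 21 Hz.
34 Hz > fs/2 = 21 Hz, folds to fs − 34 Hz = 8 Hz.
132 Hz mod fs = 6 Hz.
6 Hz ≤ fs/2 = 21 Hz, appears at 6 Hz.
88 Hz mod fs = 4 Hz.
4 Hz ≤ fs/2 = 21 Hz, appears at 4 Hz.
Distinct values: {4 Hz, 6 Hz, 8 Hz}.

4 Hz, 6 Hz, 8 Hz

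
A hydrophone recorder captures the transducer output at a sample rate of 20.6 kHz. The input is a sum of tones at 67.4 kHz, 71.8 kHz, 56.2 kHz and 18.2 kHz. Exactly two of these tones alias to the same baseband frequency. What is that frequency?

fs/2 = 10.3 kHz.
67.4 kHz mod fs = 5.6 kHz.
5.6 kHz ≤ fs/2 = 10.3 kHz, appears at 5.6 kHz.
71.8 kHz mod fs = 10 kHz.
10 kHz ≤ fs/2 = 10.3 kHz, appears at 10 kHz.
56.2 kHz mod fs = 15 kHz.
15 kHz > fs/2 = 10.3 kHz, folds to fs − 15 kHz = 5.6 kHz.
18.2 kHz > fs/2 = 10.3 kHz, folds to fs − 18.2 kHz = 2.4 kHz.
56.2 kHz and 67.4 kHz both map to 5.6 kHz.

5.6 kHz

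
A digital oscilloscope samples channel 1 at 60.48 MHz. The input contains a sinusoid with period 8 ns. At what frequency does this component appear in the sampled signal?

T = 8 ns → f = 1/T = 125 MHz.
125 MHz mod fs = 4.04 MHz.
4.04 MHz ≤ fs/2 = 30.24 MHz, appears at 4.04 MHz.

4.04 MHz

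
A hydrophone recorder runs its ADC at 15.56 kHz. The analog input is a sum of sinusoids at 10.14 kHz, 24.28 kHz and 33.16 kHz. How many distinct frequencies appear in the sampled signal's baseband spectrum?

3

fs/2 = 7.78 kHz.
10.14 kHz > fs/2 = 7.78 kHz, folds to fs − 10.14 kHz = 5.42 kHz.
24.28 kHz mod fs = 8.72 kHz.
8.72 kHz > fs/2 = 7.78 kHz, folds to fs − 8.72 kHz = 6.84 kHz.
33.16 kHz mod fs = 2.04 kHz.
2.04 kHz ≤ fs/2 = 7.78 kHz, appears at 2.04 kHz.
Distinct values: {2.04 kHz, 5.42 kHz, 6.84 kHz} → 3.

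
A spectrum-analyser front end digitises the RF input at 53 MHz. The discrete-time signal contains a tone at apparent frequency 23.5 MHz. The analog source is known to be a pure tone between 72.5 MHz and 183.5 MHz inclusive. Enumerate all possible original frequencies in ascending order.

76.5 MHz, 82.5 MHz, 129.5 MHz, 135.5 MHz, 182.5 MHz

Frequencies that alias to 23.5 MHz are k·fs ± 23.5 MHz for integer k ≥ 0.
k=0: 23.5 MHz.
k=1: 29.5 MHz, 76.5 MHz.
k=2: 82.5 MHz, 129.5 MHz.
k=3: 135.5 MHz, 182.5 MHz.
k=4: 188.5 MHz, 235.5 MHz.
Within [72.5 MHz, 183.5 MHz]: 76.5 MHz, 82.5 MHz, 129.5 MHz, 135.5 MHz, 182.5 MHz.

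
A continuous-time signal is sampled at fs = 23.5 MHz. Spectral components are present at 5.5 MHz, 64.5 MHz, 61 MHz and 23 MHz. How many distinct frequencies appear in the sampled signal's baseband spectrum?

4

fs/2 = 11.75 MHz.
5.5 MHz ≤ fs/2 = 11.75 MHz, passes unchanged.
64.5 MHz mod fs = 17.5 MHz.
17.5 MHz > fs/2 = 11.75 MHz, folds to fs − 17.5 MHz = 6 MHz.
61 MHz mod fs = 14 MHz.
14 MHz > fs/2 = 11.75 MHz, folds to fs − 14 MHz = 9.5 MHz.
23 MHz > fs/2 = 11.75 MHz, folds to fs − 23 MHz = 0.5 MHz.
Distinct values: {0.5 MHz, 5.5 MHz, 6 MHz, 9.5 MHz} → 4.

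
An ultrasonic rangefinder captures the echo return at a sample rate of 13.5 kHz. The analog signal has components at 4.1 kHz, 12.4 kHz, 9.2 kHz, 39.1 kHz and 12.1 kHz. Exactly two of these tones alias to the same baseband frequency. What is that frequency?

fs/2 = 6.75 kHz.
4.1 kHz ≤ fs/2 = 6.75 kHz, passes unchanged.
12.4 kHz > fs/2 = 6.75 kHz, folds to fs − 12.4 kHz = 1.1 kHz.
9.2 kHz > fs/2 = 6.75 kHz, folds to fs − 9.2 kHz = 4.3 kHz.
39.1 kHz mod fs = 12.1 kHz.
12.1 kHz > fs/2 = 6.75 kHz, folds to fs − 12.1 kHz = 1.4 kHz.
12.1 kHz > fs/2 = 6.75 kHz, folds to fs − 12.1 kHz = 1.4 kHz.
12.1 kHz and 39.1 kHz both map to 1.4 kHz.

1.4 kHz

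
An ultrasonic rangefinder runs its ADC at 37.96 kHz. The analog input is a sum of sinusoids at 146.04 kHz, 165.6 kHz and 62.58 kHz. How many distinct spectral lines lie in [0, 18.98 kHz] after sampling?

fs/2 = 18.98 kHz.
146.04 kHz mod fs = 32.16 kHz.
32.16 kHz > fs/2 = 18.98 kHz, folds to fs − 32.16 kHz = 5.8 kHz.
165.6 kHz mod fs = 13.76 kHz.
13.76 kHz ≤ fs/2 = 18.98 kHz, appears at 13.76 kHz.
62.58 kHz mod fs = 24.62 kHz.
24.62 kHz > fs/2 = 18.98 kHz, folds to fs − 24.62 kHz = 13.34 kHz.
Distinct values: {5.8 kHz, 13.34 kHz, 13.76 kHz} → 3.

3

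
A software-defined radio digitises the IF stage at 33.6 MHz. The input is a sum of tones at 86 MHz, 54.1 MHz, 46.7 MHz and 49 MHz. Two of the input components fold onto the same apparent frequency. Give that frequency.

13.1 MHz

fs/2 = 16.8 MHz.
86 MHz mod fs = 18.8 MHz.
18.8 MHz > fs/2 = 16.8 MHz, folds to fs − 18.8 MHz = 14.8 MHz.
54.1 MHz mod fs = 20.5 MHz.
20.5 MHz > fs/2 = 16.8 MHz, folds to fs − 20.5 MHz = 13.1 MHz.
46.7 MHz mod fs = 13.1 MHz.
13.1 MHz ≤ fs/2 = 16.8 MHz, appears at 13.1 MHz.
49 MHz mod fs = 15.4 MHz.
15.4 MHz ≤ fs/2 = 16.8 MHz, appears at 15.4 MHz.
46.7 MHz and 54.1 MHz both map to 13.1 MHz.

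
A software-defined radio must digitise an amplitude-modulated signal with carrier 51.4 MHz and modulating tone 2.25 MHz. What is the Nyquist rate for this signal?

AM sidebands sit at fc ± fm = 49.15 MHz and 53.65 MHz.
Highest-frequency component: 53.65 MHz.
Nyquist rate = 2 × 53.65 MHz = 107.3 MHz.

107.3 MHz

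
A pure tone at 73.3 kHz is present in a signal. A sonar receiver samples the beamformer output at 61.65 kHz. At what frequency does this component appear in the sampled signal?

11.65 kHz

73.3 kHz mod fs = 11.65 kHz.
11.65 kHz ≤ fs/2 = 30.825 kHz, appears at 11.65 kHz.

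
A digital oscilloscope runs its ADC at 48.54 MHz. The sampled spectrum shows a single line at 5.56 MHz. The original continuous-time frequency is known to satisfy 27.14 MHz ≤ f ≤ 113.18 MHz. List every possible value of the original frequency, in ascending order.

42.98 MHz, 54.1 MHz, 91.52 MHz, 102.64 MHz

Frequencies that alias to 5.56 MHz are k·fs ± 5.56 MHz for integer k ≥ 0.
k=0: 5.56 MHz.
k=1: 42.98 MHz, 54.1 MHz.
k=2: 91.52 MHz, 102.64 MHz.
k=3: 140.06 MHz, 151.18 MHz.
Within [27.14 MHz, 113.18 MHz]: 42.98 MHz, 54.1 MHz, 91.52 MHz, 102.64 MHz.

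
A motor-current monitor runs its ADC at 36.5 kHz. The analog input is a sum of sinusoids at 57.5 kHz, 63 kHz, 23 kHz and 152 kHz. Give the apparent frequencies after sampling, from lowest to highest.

fs/2 = 18.25 kHz.
57.5 kHz mod fs = 21 kHz.
21 kHz > fs/2 = 18.25 kHz, folds to fs − 21 kHz = 15.5 kHz.
63 kHz mod fs = 26.5 kHz.
26.5 kHz > fs/2 = 18.25 kHz, folds to fs − 26.5 kHz = 10 kHz.
23 kHz > fs/2 = 18.25 kHz, folds to fs − 23 kHz = 13.5 kHz.
152 kHz mod fs = 6 kHz.
6 kHz ≤ fs/2 = 18.25 kHz, appears at 6 kHz.
Distinct values: {6 kHz, 10 kHz, 13.5 kHz, 15.5 kHz}.

6 kHz, 10 kHz, 13.5 kHz, 15.5 kHz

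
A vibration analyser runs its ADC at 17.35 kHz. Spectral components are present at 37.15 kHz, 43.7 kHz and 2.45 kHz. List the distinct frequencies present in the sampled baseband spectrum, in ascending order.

fs/2 = 8.675 kHz.
37.15 kHz mod fs = 2.45 kHz.
2.45 kHz ≤ fs/2 = 8.675 kHz, appears at 2.45 kHz.
43.7 kHz mod fs = 9 kHz.
9 kHz > fs/2 = 8.675 kHz, folds to fs − 9 kHz = 8.35 kHz.
2.45 kHz ≤ fs/2 = 8.675 kHz, passes unchanged.
Distinct values: {2.45 kHz, 8.35 kHz}.

2.45 kHz, 8.35 kHz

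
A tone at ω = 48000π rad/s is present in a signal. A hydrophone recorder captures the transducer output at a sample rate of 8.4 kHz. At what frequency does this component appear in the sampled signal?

ω = 48000π rad/s → f = ω/(2π) = 24000 Hz = 24 kHz.
24 kHz mod fs = 7.2 kHz.
7.2 kHz > fs/2 = 4.2 kHz, folds to fs − 7.2 kHz = 1.2 kHz.

1.2 kHz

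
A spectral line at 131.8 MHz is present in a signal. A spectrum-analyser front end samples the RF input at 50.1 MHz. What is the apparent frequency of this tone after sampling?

18.5 MHz

131.8 MHz mod fs = 31.6 MHz.
31.6 MHz > fs/2 = 25.05 MHz, folds to fs − 31.6 MHz = 18.5 MHz.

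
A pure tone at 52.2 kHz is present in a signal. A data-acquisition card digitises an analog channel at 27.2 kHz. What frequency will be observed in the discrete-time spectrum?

2.2 kHz

52.2 kHz mod fs = 25 kHz.
25 kHz > fs/2 = 13.6 kHz, folds to fs − 25 kHz = 2.2 kHz.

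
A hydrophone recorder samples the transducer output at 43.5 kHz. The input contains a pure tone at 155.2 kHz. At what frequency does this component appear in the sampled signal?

155.2 kHz mod fs = 24.7 kHz.
24.7 kHz > fs/2 = 21.75 kHz, folds to fs − 24.7 kHz = 18.8 kHz.

18.8 kHz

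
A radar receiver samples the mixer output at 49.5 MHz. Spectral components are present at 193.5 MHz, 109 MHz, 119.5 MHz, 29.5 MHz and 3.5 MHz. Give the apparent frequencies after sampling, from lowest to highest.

fs/2 = 24.75 MHz.
193.5 MHz mod fs = 45 MHz.
45 MHz > fs/2 = 24.75 MHz, folds to fs − 45 MHz = 4.5 MHz.
109 MHz mod fs = 10 MHz.
10 MHz ≤ fs/2 = 24.75 MHz, appears at 10 MHz.
119.5 MHz mod fs = 20.5 MHz.
20.5 MHz ≤ fs/2 = 24.75 MHz, appears at 20.5 MHz.
29.5 MHz > fs/2 = 24.75 MHz, folds to fs − 29.5 MHz = 20 MHz.
3.5 MHz ≤ fs/2 = 24.75 MHz, passes unchanged.
Distinct values: {3.5 MHz, 4.5 MHz, 10 MHz, 20 MHz, 20.5 MHz}.

3.5 MHz, 4.5 MHz, 10 MHz, 20 MHz, 20.5 MHz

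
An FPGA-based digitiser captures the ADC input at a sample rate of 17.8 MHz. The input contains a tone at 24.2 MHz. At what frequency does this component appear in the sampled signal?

24.2 MHz mod fs = 6.4 MHz.
6.4 MHz ≤ fs/2 = 8.9 MHz, appears at 6.4 MHz.

6.4 MHz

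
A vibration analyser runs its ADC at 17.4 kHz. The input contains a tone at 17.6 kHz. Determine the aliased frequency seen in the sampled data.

17.6 kHz mod fs = 0.2 kHz.
0.2 kHz ≤ fs/2 = 8.7 kHz, appears at 0.2 kHz.

0.2 kHz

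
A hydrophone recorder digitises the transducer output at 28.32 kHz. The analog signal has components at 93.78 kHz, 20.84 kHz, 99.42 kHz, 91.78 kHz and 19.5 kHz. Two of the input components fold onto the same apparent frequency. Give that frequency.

fs/2 = 14.16 kHz.
93.78 kHz mod fs = 8.82 kHz.
8.82 kHz ≤ fs/2 = 14.16 kHz, appears at 8.82 kHz.
20.84 kHz > fs/2 = 14.16 kHz, folds to fs − 20.84 kHz = 7.48 kHz.
99.42 kHz mod fs = 14.46 kHz.
14.46 kHz > fs/2 = 14.16 kHz, folds to fs − 14.46 kHz = 13.86 kHz.
91.78 kHz mod fs = 6.82 kHz.
6.82 kHz ≤ fs/2 = 14.16 kHz, appears at 6.82 kHz.
19.5 kHz > fs/2 = 14.16 kHz, folds to fs − 19.5 kHz = 8.82 kHz.
19.5 kHz and 93.78 kHz both map to 8.82 kHz.

8.82 kHz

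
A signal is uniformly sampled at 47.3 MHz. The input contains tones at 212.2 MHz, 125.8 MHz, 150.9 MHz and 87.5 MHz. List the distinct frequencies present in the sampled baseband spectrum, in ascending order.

fs/2 = 23.65 MHz.
212.2 MHz mod fs = 23 MHz.
23 MHz ≤ fs/2 = 23.65 MHz, appears at 23 MHz.
125.8 MHz mod fs = 31.2 MHz.
31.2 MHz > fs/2 = 23.65 MHz, folds to fs − 31.2 MHz = 16.1 MHz.
150.9 MHz mod fs = 9 MHz.
9 MHz ≤ fs/2 = 23.65 MHz, appears at 9 MHz.
87.5 MHz mod fs = 40.2 MHz.
40.2 MHz > fs/2 = 23.65 MHz, folds to fs − 40.2 MHz = 7.1 MHz.
Distinct values: {7.1 MHz, 9 MHz, 16.1 MHz, 23 MHz}.

7.1 MHz, 9 MHz, 16.1 MHz, 23 MHz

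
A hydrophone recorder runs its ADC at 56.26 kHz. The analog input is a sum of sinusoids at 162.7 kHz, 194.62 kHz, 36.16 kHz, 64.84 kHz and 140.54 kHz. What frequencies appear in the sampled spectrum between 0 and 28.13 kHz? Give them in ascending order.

fs/2 = 28.13 kHz.
162.7 kHz mod fs = 50.18 kHz.
50.18 kHz > fs/2 = 28.13 kHz, folds to fs − 50.18 kHz = 6.08 kHz.
194.62 kHz mod fs = 25.84 kHz.
25.84 kHz ≤ fs/2 = 28.13 kHz, appears at 25.84 kHz.
36.16 kHz > fs/2 = 28.13 kHz, folds to fs − 36.16 kHz = 20.1 kHz.
64.84 kHz mod fs = 8.58 kHz.
8.58 kHz ≤ fs/2 = 28.13 kHz, appears at 8.58 kHz.
140.54 kHz mod fs = 28.02 kHz.
28.02 kHz ≤ fs/2 = 28.13 kHz, appears at 28.02 kHz.
Distinct values: {6.08 kHz, 8.58 kHz, 20.1 kHz, 25.84 kHz, 28.02 kHz}.

6.08 kHz, 8.58 kHz, 20.1 kHz, 25.84 kHz, 28.02 kHz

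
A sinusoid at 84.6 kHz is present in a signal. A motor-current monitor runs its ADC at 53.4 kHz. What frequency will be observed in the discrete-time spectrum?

22.2 kHz

84.6 kHz mod fs = 31.2 kHz.
31.2 kHz > fs/2 = 26.7 kHz, folds to fs − 31.2 kHz = 22.2 kHz.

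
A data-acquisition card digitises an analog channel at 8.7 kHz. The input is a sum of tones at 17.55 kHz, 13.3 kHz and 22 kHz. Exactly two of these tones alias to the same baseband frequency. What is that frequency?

4.1 kHz

fs/2 = 4.35 kHz.
17.55 kHz mod fs = 0.15 kHz.
0.15 kHz ≤ fs/2 = 4.35 kHz, appears at 0.15 kHz.
13.3 kHz mod fs = 4.6 kHz.
4.6 kHz > fs/2 = 4.35 kHz, folds to fs − 4.6 kHz = 4.1 kHz.
22 kHz mod fs = 4.6 kHz.
4.6 kHz > fs/2 = 4.35 kHz, folds to fs − 4.6 kHz = 4.1 kHz.
13.3 kHz and 22 kHz both map to 4.1 kHz.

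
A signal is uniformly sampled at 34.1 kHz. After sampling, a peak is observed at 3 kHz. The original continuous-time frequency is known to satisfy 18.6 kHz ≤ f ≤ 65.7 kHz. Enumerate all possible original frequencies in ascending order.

Frequencies that alias to 3 kHz are k·fs ± 3 kHz for integer k ≥ 0.
k=0: 3 kHz.
k=1: 31.1 kHz, 37.1 kHz.
k=2: 65.2 kHz, 71.2 kHz.
k=3: 99.3 kHz, 105.3 kHz.
Within [18.6 kHz, 65.7 kHz]: 31.1 kHz, 37.1 kHz, 65.2 kHz.

31.1 kHz, 37.1 kHz, 65.2 kHz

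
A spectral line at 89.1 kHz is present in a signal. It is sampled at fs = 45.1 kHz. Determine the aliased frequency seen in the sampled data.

89.1 kHz mod fs = 44 kHz.
44 kHz > fs/2 = 22.55 kHz, folds to fs − 44 kHz = 1.1 kHz.

1.1 kHz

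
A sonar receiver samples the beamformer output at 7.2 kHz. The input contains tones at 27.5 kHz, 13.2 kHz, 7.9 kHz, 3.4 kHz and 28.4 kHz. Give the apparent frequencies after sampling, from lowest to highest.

fs/2 = 3.6 kHz.
27.5 kHz mod fs = 5.9 kHz.
5.9 kHz > fs/2 = 3.6 kHz, folds to fs − 5.9 kHz = 1.3 kHz.
13.2 kHz mod fs = 6 kHz.
6 kHz > fs/2 = 3.6 kHz, folds to fs − 6 kHz = 1.2 kHz.
7.9 kHz mod fs = 0.7 kHz.
0.7 kHz ≤ fs/2 = 3.6 kHz, appears at 0.7 kHz.
3.4 kHz ≤ fs/2 = 3.6 kHz, passes unchanged.
28.4 kHz mod fs = 6.8 kHz.
6.8 kHz > fs/2 = 3.6 kHz, folds to fs − 6.8 kHz = 0.4 kHz.
Distinct values: {0.4 kHz, 0.7 kHz, 1.2 kHz, 1.3 kHz, 3.4 kHz}.

0.4 kHz, 0.7 kHz, 1.2 kHz, 1.3 kHz, 3.4 kHz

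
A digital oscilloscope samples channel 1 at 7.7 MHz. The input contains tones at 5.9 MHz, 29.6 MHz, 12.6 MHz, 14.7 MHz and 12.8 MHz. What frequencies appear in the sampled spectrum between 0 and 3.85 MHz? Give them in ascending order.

fs/2 = 3.85 MHz.
5.9 MHz > fs/2 = 3.85 MHz, folds to fs − 5.9 MHz = 1.8 MHz.
29.6 MHz mod fs = 6.5 MHz.
6.5 MHz > fs/2 = 3.85 MHz, folds to fs − 6.5 MHz = 1.2 MHz.
12.6 MHz mod fs = 4.9 MHz.
4.9 MHz > fs/2 = 3.85 MHz, folds to fs − 4.9 MHz = 2.8 MHz.
14.7 MHz mod fs = 7 MHz.
7 MHz > fs/2 = 3.85 MHz, folds to fs − 7 MHz = 0.7 MHz.
12.8 MHz mod fs = 5.1 MHz.
5.1 MHz > fs/2 = 3.85 MHz, folds to fs − 5.1 MHz = 2.6 MHz.
Distinct values: {0.7 MHz, 1.2 MHz, 1.8 MHz, 2.6 MHz, 2.8 MHz}.

0.7 MHz, 1.2 MHz, 1.8 MHz, 2.6 MHz, 2.8 MHz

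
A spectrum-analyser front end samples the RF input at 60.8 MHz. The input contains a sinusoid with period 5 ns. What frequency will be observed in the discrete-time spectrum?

17.6 MHz

T = 5 ns → f = 1/T = 200 MHz.
200 MHz mod fs = 17.6 MHz.
17.6 MHz ≤ fs/2 = 30.4 MHz, appears at 17.6 MHz.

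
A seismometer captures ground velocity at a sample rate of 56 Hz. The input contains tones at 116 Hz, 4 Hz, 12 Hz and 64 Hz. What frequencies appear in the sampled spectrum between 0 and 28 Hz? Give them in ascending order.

fs/2 = 28 Hz.
116 Hz mod fs = 4 Hz.
4 Hz ≤ fs/2 = 28 Hz, appears at 4 Hz.
4 Hz ≤ fs/2 = 28 Hz, passes unchanged.
12 Hz ≤ fs/2 = 28 Hz, passes unchanged.
64 Hz mod fs = 8 Hz.
8 Hz ≤ fs/2 = 28 Hz, appears at 8 Hz.
Distinct values: {4 Hz, 8 Hz, 12 Hz}.

4 Hz, 8 Hz, 12 Hz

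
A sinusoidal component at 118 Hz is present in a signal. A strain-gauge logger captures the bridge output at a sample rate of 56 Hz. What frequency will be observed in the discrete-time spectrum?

6 Hz

118 Hz mod fs = 6 Hz.
6 Hz ≤ fs/2 = 28 Hz, appears at 6 Hz.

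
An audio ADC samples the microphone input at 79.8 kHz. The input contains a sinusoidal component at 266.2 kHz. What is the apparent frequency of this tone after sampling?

266.2 kHz mod fs = 26.8 kHz.
26.8 kHz ≤ fs/2 = 39.9 kHz, appears at 26.8 kHz.

26.8 kHz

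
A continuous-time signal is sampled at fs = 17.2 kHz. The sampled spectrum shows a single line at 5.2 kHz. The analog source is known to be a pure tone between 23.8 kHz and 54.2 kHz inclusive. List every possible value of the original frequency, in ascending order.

29.2 kHz, 39.6 kHz, 46.4 kHz

Frequencies that alias to 5.2 kHz are k·fs ± 5.2 kHz for integer k ≥ 0.
k=0: 5.2 kHz.
k=1: 12 kHz, 22.4 kHz.
k=2: 29.2 kHz, 39.6 kHz.
k=3: 46.4 kHz, 56.8 kHz.
k=4: 63.6 kHz, 74 kHz.
Within [23.8 kHz, 54.2 kHz]: 29.2 kHz, 39.6 kHz, 46.4 kHz.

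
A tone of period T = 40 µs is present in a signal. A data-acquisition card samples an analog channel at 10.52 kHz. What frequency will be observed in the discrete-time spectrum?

3.96 kHz

T = 40 µs → f = 1/T = 25 kHz.
25 kHz mod fs = 3.96 kHz.
3.96 kHz ≤ fs/2 = 5.26 kHz, appears at 3.96 kHz.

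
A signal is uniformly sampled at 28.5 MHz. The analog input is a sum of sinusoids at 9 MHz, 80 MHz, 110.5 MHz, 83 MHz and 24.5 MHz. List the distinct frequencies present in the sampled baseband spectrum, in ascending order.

fs/2 = 14.25 MHz.
9 MHz ≤ fs/2 = 14.25 MHz, passes unchanged.
80 MHz mod fs = 23 MHz.
23 MHz > fs/2 = 14.25 MHz, folds to fs − 23 MHz = 5.5 MHz.
110.5 MHz mod fs = 25 MHz.
25 MHz > fs/2 = 14.25 MHz, folds to fs − 25 MHz = 3.5 MHz.
83 MHz mod fs = 26 MHz.
26 MHz > fs/2 = 14.25 MHz, folds to fs − 26 MHz = 2.5 MHz.
24.5 MHz > fs/2 = 14.25 MHz, folds to fs − 24.5 MHz = 4 MHz.
Distinct values: {2.5 MHz, 3.5 MHz, 4 MHz, 5.5 MHz, 9 MHz}.

2.5 MHz, 3.5 MHz, 4 MHz, 5.5 MHz, 9 MHz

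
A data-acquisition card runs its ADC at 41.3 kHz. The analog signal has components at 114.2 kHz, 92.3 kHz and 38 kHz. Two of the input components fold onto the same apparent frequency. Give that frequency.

fs/2 = 20.65 kHz.
114.2 kHz mod fs = 31.6 kHz.
31.6 kHz > fs/2 = 20.65 kHz, folds to fs − 31.6 kHz = 9.7 kHz.
92.3 kHz mod fs = 9.7 kHz.
9.7 kHz ≤ fs/2 = 20.65 kHz, appears at 9.7 kHz.
38 kHz > fs/2 = 20.65 kHz, folds to fs − 38 kHz = 3.3 kHz.
92.3 kHz and 114.2 kHz both map to 9.7 kHz.

9.7 kHz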